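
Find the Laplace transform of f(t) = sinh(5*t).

5/(s^2 - 25)

L{sinh(5t)} = 5/(s^2 - 25).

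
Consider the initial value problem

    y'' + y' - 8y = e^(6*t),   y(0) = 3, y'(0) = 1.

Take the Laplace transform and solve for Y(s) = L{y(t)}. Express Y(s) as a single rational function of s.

Y(s) = (3*s^2 - 14*s - 23)/(s^3 - 5*s^2 - 14*s + 48)

Apply the Laplace transform to the equation.
With L{y''} = s^2 Y - s·y(0) - y'(0) and L{y'} = sY - y(0), with y(0) = 3, y'(0) = 1: the LHS transforms to (s^2 + s - 8)Y - (3*s + 4).
The right side is L{e^(6*t)} = 1/(s - 6).
So (s^2 + s - 8)Y = 1/(s - 6) + (3*s + 4).
Solve for Y(s) and write it as one ratio of polynomials.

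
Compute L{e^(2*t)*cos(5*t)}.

(s - 2)/((s - 2)^2 + 25)

L{cos(5t)} = s/(s^2 + 25).
By the first shifting theorem, multiplying by e^(2t) replaces s with s - 2.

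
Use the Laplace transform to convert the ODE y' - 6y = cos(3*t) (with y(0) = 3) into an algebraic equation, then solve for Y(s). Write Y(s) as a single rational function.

Y(s) = (3*s^2 + s + 27)/(s^3 - 6*s^2 + 9*s - 54)

Transform both sides with L{·}.
With L{y'} = sY - y(0) = sY - 3: the LHS transforms to (s - 6)Y - (3).
The right side is L{cos(3*t)} = s/(s^2 + 9).
So (s - 6)Y = s/(s^2 + 9) + (3).
Divide through and combine into a single rational function.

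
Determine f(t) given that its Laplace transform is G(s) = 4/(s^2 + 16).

Since L{sin(4t)} = 4/(s^2 + 16), the inverse is sin(4*t).

f(t) = sin(4*t)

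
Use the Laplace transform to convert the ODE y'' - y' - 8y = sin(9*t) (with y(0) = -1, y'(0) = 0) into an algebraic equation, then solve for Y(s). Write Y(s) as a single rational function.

Apply the Laplace transform to the equation.
The derivative rules (L{y''} = s^2 Y - s·y(0) - y'(0) and L{y'} = sY - y(0), with y(0) = -1, y'(0) = 0) turn the left side into (s^2 - s - 8)Y - (-s + 1).
The right side is L{sin(9*t)} = 9/(s^2 + 81).
So (s^2 - s - 8)Y = 9/(s^2 + 81) + (-s + 1).
Isolate Y and clear denominators.

Y(s) = (-s^3 + s^2 - 81*s + 90)/(s^4 - s^3 + 73*s^2 - 81*s - 648)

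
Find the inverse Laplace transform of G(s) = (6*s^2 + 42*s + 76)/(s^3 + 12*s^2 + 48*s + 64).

Factor the denominator: s^3 + 12*s^2 + 48*s + 64 = (s + 4)^3.
Partial fraction decomposition gives [6/(s + 4)] + [-6/(s + 4)^2] + [4/(s + 4)^3].
Invert each term: 6/(s + 4) ↔ 6e^(-4t); -6/(s + 4)^2 ↔ -6t·e^(-4t); 4/(s + 4)^3 ↔ (2)t^2·e^(-4t).

2*t^2*exp(-4*t) - 6*t*exp(-4*t) + 6*exp(-4*t)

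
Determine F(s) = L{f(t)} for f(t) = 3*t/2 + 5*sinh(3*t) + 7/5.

F(s) = 15/(s^2 - 9) + 7/(5*s) + 3/(2*s^2)

By linearity of the Laplace transform, transform each term separately.
(5)·[L{sinh(3t)} = 3/(s^2 - 9)]; (3/2)·[L{t} = 1!/s^2 = 1/s^2]; L{7/5} = (7/5)/s.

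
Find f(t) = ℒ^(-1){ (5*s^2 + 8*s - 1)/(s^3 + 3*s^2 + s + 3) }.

f(t) = -sin(t) + 3*cos(t) + 2*exp(-3*t)

Factor the denominator: s^3 + 3*s^2 + s + 3 = (s + 3)*(s^2 + 1).
Partial fraction decomposition gives [2/(s + 3)] + [3*s/(s^2 + 1)] + [-1/(s^2 + 1)].
Invert each term: 2/(s + 3) ↔ 2e^(-3t); 3·s/(s^2 + 1) ↔ 3cos(t); -1·1/(s^2 + 1) ↔ -sin(t).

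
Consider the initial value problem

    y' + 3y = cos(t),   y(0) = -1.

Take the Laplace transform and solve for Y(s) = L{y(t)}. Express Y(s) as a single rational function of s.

Laplace-transform each side.
With L{y'} = sY - y(0) = sY - (-1): the LHS transforms to (s + 3)Y - (-1).
The right side is L{cos(t)} = s/(s^2 + 1).
So (s + 3)Y = s/(s^2 + 1) + (-1).
Isolate Y and clear denominators.

Y(s) = (-s^2 + s - 1)/(s^3 + 3*s^2 + s + 3)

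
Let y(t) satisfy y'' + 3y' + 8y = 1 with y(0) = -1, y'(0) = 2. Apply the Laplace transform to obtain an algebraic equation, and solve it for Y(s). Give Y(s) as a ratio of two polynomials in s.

Y(s) = (-s^2 - s + 1)/(s^3 + 3*s^2 + 8*s)

Apply the Laplace transform to the equation.
With L{y''} = s^2 Y - s·y(0) - y'(0) and L{y'} = sY - y(0), with y(0) = -1, y'(0) = 2: the LHS transforms to (s^2 + 3*s + 8)Y - (-s - 1).
The right side is L{1} = 1/s.
So (s^2 + 3*s + 8)Y = 1/s + (-s - 1).
Solve for Y(s) and write it as one ratio of polynomials.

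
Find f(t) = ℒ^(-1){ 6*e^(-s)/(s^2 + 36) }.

The factor e^(-s) signals a time shift by c = 1 (second shifting theorem).
L{sin(6t)} = 6/(s^2 + 36), so L^-1{6/(s^2 + 36)} = sin(6*t).
Hence the inverse is u(t - 1) times that function evaluated at t - 1.

f(t) = Heaviside(t - 1)*(sin(6*t - 6))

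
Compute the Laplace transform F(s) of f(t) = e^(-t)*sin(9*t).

F(s) = 9/((s + 1)^2 + 81)

L{sin(9t)} = 9/(s^2 + 81).
By the first shifting theorem, multiplying by e^(-t) replaces s with s + 1.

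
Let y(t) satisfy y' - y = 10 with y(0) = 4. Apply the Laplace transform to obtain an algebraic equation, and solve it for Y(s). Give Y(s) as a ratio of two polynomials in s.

Y(s) = (4*s + 10)/(s^2 - s)

Transform both sides with L{·}.
The derivative rules (L{y'} = sY - y(0) = sY - 4) turn the left side into (s - 1)Y - (4).
The right side is L{10} = 10/s.
So (s - 1)Y = 10/s + (4).
Solve for Y(s) and write it as one ratio of polynomials.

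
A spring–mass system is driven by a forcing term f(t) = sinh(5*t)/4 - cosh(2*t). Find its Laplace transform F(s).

F(s) = -s/(s^2 - 4) + 5/(4*(s^2 - 25))

Apply the Laplace transform termwise.
(1/4)·[L{sinh(5t)} = 5/(s^2 - 25)]; (-1)·[L{cosh(2t)} = s/(s^2 - 4)].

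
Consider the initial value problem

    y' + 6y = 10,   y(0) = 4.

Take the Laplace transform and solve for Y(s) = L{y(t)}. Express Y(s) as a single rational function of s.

Y(s) = (4*s + 10)/(s^2 + 6*s)

Laplace-transform each side.
The derivative rules (L{y'} = sY - y(0) = sY - 4) turn the left side into (s + 6)Y - (4).
The right side is L{10} = 10/s.
So (s + 6)Y = 10/s + (4).
Divide through and combine into a single rational function.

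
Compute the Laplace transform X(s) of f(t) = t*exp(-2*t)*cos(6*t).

L{cos(6t)} = s/(s^2 + 36).
Multiplying by e^(-2t) shifts s → s + 2, so L{exp(-2*t)*cos(6*t)} = (s + 2)/((s + 2)^2 + 36).
Then apply L{t·g(t)} = -d/ds[G(s)] with G(s) = (s + 2)/((s + 2)^2 + 36):
differentiating 1 time and applying the sign gives (s - 4)*(s + 8)/(s^2 + 4*s + 40)^2.

X(s) = (s - 4)*(s + 8)/(s^2 + 4*s + 40)^2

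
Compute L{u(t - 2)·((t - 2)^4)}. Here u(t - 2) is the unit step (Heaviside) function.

By the second shifting theorem, L{u(t - c)·g(t - c)} = e^(-cs)·H(s) with c = 2 and H(s) = L{g(t)}.
L{t^4} = 4!/s^5 = 24/s^5.

24*exp(-2*s)/s^5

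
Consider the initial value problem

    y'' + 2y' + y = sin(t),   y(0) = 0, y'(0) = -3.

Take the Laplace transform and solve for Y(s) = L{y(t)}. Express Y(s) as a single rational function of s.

Y(s) = (-3*s^2 - 2)/(s^4 + 2*s^3 + 2*s^2 + 2*s + 1)

Take the Laplace transform of both sides.
With L{y''} = s^2 Y - s·y(0) - y'(0) and L{y'} = sY - y(0), with y(0) = 0, y'(0) = -3: the LHS transforms to (s^2 + 2*s + 1)Y - (-3).
The right side is L{sin(t)} = 1/(s^2 + 1).
So (s^2 + 2*s + 1)Y = 1/(s^2 + 1) + (-3).
Divide through and combine into a single rational function.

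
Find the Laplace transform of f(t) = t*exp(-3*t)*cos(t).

(s + 2)*(s + 4)/(s^2 + 6*s + 10)^2

L{cos(t)} = s/(s^2 + 1).
Multiplying by e^(-3t) shifts s → s + 3, so L{exp(-3*t)*cos(t)} = (s + 3)/((s + 3)^2 + 1).
Then apply L{t·g(t)} = -d/ds[G(s)] with G(s) = (s + 3)/((s + 3)^2 + 1):
differentiating 1 time and applying the sign gives (s + 2)*(s + 4)/(s^2 + 6*s + 10)^2.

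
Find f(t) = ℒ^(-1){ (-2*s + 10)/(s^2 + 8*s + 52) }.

Complete the square in the denominator: s^2 + 8*s + 52 = (s + 4)^2 + 6^2.
Split the numerator to match: -2*s + 10 = -2·(s + 4) + 3·6.
Invert each term: -2·(s + 4)/((s + 4)^2 + 36) ↔ -2e^(-4t)cos(6t); 3·6/((s + 4)^2 + 36) ↔ 3e^(-4t)sin(6t).

f(t) = 3*exp(-4*t)*sin(6*t) - 2*exp(-4*t)*cos(6*t)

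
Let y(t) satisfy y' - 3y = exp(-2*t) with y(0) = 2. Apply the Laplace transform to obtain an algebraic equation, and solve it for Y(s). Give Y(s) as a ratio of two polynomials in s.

Transform both sides with L{·}.
With L{y'} = sY - y(0) = sY - 2: the LHS transforms to (s - 3)Y - (2).
The right side is L{exp(-2*t)} = 1/(s + 2).
So (s - 3)Y = 1/(s + 2) + (2).
Isolate Y and clear denominators.

Y(s) = (2*s + 5)/(s^2 - s - 6)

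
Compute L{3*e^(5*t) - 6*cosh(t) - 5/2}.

Apply the Laplace transform termwise.
(3)·[L{e^(5t)} = 1/(s - 5)]; L{-5/2} = (-5/2)/s; (-6)·[L{cosh(t)} = s/(s^2 - 1)].

-6*s/(s^2 - 1) + 3/(s - 5) - 5/(2*s)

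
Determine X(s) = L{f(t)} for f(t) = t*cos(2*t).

X(s) = (s - 2)*(s + 2)/(s^2 + 4)^2

L{cos(2t)} = s/(s^2 + 4).
Then apply L{t·g(t)} = -d/ds[G(s)] with G(s) = s/(s^2 + 4):
differentiating 1 time and applying the sign gives (s - 2)*(s + 2)/(s^2 + 4)^2.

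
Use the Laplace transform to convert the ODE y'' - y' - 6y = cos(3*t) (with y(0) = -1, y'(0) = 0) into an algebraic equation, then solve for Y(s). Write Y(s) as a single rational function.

Y(s) = (-s^3 + s^2 - 8*s + 9)/(s^4 - s^3 + 3*s^2 - 9*s - 54)

Transform both sides with L{·}.
Using L{y''} = s^2 Y - s·y(0) - y'(0) and L{y'} = sY - y(0), with y(0) = -1, y'(0) = 0, the left side becomes (s^2 - s - 6)Y - (-s + 1).
The right side is L{cos(3*t)} = s/(s^2 + 9).
So (s^2 - s - 6)Y = s/(s^2 + 9) + (-s + 1).
Isolate Y and clear denominators.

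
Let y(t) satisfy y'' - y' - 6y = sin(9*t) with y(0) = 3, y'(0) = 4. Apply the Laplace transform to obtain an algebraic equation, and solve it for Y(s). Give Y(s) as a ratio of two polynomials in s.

Y(s) = (3*s^3 + s^2 + 243*s + 90)/(s^4 - s^3 + 75*s^2 - 81*s - 486)

Laplace-transform each side.
The derivative rules (L{y''} = s^2 Y - s·y(0) - y'(0) and L{y'} = sY - y(0), with y(0) = 3, y'(0) = 4) turn the left side into (s^2 - s - 6)Y - (3*s + 1).
The right side is L{sin(9*t)} = 9/(s^2 + 81).
So (s^2 - s - 6)Y = 9/(s^2 + 81) + (3*s + 1).
Divide through and combine into a single rational function.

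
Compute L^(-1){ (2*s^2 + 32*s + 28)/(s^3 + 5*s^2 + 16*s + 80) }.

3*sin(4*t) + 4*cos(4*t) - 2*exp(-5*t)

Factor the denominator: s^3 + 5*s^2 + 16*s + 80 = (s + 5)*(s^2 + 16).
Partial fraction decomposition gives [-2/(s + 5)] + [4*s/(s^2 + 16)] + [12/(s^2 + 16)].
Invert each term: -2/(s + 5) ↔ -2e^(-5t); 4·s/(s^2 + 16) ↔ 4cos(4t); 3·4/(s^2 + 16) ↔ 3sin(4t).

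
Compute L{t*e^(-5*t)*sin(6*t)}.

L{sin(6t)} = 6/(s^2 + 36).
Multiplying by e^(-5t) shifts s → s + 5, so L{e^(-5*t)*sin(6*t)} = 6/((s + 5)^2 + 36).
Then apply L{t·g(t)} = -d/ds[G(s)] with G(s) = 6/((s + 5)^2 + 36):
differentiating 1 time and applying the sign gives 12*(s + 5)/(s^2 + 10*s + 61)^2.

12*(s + 5)/(s^2 + 10*s + 61)^2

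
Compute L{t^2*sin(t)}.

L{sin(t)} = 1/(s^2 + 1).
Then apply L{t^2·g(t)} = (-1)^2 d^2/ds^2[G(s)] with G(s) = 1/(s^2 + 1):
differentiating 2 times and applying the sign gives 2*(3*s^2 - 1)/(s^2 + 1)^3.

2*(3*s^2 - 1)/(s^2 + 1)^3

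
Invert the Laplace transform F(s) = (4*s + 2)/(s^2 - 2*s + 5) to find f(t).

Complete the square in the denominator: s^2 - 2*s + 5 = (s - 1)^2 + 2^2.
Split the numerator to match: 4*s + 2 = 4·(s - 1) + 3·2.
Invert each term: 4·(s - 1)/((s - 1)^2 + 4) ↔ 4e^(t)cos(2t); 3·2/((s - 1)^2 + 4) ↔ 3e^(t)sin(2t).

f(t) = 3*exp(t)*sin(2*t) + 4*exp(t)*cos(2*t)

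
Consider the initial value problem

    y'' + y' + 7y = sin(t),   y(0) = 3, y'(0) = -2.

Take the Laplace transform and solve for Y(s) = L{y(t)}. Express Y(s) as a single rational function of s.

Apply the Laplace transform to the equation.
With L{y''} = s^2 Y - s·y(0) - y'(0) and L{y'} = sY - y(0), with y(0) = 3, y'(0) = -2: the LHS transforms to (s^2 + s + 7)Y - (3*s + 1).
The right side is L{sin(t)} = 1/(s^2 + 1).
So (s^2 + s + 7)Y = 1/(s^2 + 1) + (3*s + 1).
Divide through and combine into a single rational function.

Y(s) = (3*s^3 + s^2 + 3*s + 2)/(s^4 + s^3 + 8*s^2 + s + 7)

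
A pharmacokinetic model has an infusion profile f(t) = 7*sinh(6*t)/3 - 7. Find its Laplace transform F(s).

By linearity of the Laplace transform, transform each term separately.
(7/3)·[L{sinh(6t)} = 6/(s^2 - 36)]; L{-7} = -7/s.

F(s) = 14/(s^2 - 36) - 7/s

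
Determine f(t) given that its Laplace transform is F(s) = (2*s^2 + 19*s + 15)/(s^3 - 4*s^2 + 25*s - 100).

Factor the denominator: s^3 - 4*s^2 + 25*s - 100 = (s - 4)*(s^2 + 25).
Partial fraction decomposition gives [3/(s - 4)] + [-s/(s^2 + 25)] + [15/(s^2 + 25)].
Invert each term: 3/(s - 4) ↔ 3e^(4t); -1·s/(s^2 + 25) ↔ -cos(5t); 3·5/(s^2 + 25) ↔ 3sin(5t).

f(t) = 3*exp(4*t) + 3*sin(5*t) - cos(5*t)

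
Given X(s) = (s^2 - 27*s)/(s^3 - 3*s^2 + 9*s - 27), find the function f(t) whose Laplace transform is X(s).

f(t) = -4*exp(3*t) - 4*sin(3*t) + 5*cos(3*t)

Factor the denominator: s^3 - 3*s^2 + 9*s - 27 = (s - 3)*(s^2 + 9).
Partial fraction decomposition gives [-4/(s - 3)] + [5*s/(s^2 + 9)] + [-12/(s^2 + 9)].
Invert each term: -4/(s - 3) ↔ -4e^(3t); 5·s/(s^2 + 9) ↔ 5cos(3t); -4·3/(s^2 + 9) ↔ -4sin(3t).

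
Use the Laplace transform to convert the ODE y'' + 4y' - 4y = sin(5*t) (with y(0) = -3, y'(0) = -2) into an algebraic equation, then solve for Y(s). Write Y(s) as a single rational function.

Apply the Laplace transform to the equation.
The derivative rules (L{y''} = s^2 Y - s·y(0) - y'(0) and L{y'} = sY - y(0), with y(0) = -3, y'(0) = -2) turn the left side into (s^2 + 4*s - 4)Y - (-3*s - 14).
The right side is L{sin(5*t)} = 5/(s^2 + 25).
So (s^2 + 4*s - 4)Y = 5/(s^2 + 25) + (-3*s - 14).
Divide through and combine into a single rational function.

Y(s) = (-3*s^3 - 14*s^2 - 75*s - 345)/(s^4 + 4*s^3 + 21*s^2 + 100*s - 100)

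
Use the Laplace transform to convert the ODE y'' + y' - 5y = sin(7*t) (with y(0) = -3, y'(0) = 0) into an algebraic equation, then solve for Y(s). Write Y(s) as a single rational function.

Y(s) = (-3*s^3 - 3*s^2 - 147*s - 140)/(s^4 + s^3 + 44*s^2 + 49*s - 245)

Take the Laplace transform of both sides.
With L{y''} = s^2 Y - s·y(0) - y'(0) and L{y'} = sY - y(0), with y(0) = -3, y'(0) = 0: the LHS transforms to (s^2 + s - 5)Y - (-3*s - 3).
The right side is L{sin(7*t)} = 7/(s^2 + 49).
So (s^2 + s - 5)Y = 7/(s^2 + 49) + (-3*s - 3).
Isolate Y and clear denominators.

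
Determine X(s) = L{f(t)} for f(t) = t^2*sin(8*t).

L{sin(8t)} = 8/(s^2 + 64).
Then apply L{t^2·g(t)} = (-1)^2 d^2/ds^2[G(s)] with G(s) = 8/(s^2 + 64):
differentiating 2 times and applying the sign gives 16*(3*s^2 - 64)/(s^2 + 64)^3.

X(s) = 16*(3*s^2 - 64)/(s^2 + 64)^3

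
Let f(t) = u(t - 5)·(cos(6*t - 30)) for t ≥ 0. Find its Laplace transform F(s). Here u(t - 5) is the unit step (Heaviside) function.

By the second shifting theorem, L{u(t - c)·g(t - c)} = e^(-cs)·G(s) with c = 5 and G(s) = L{g(t)}.
L{cos(6t)} = s/(s^2 + 36).

F(s) = s*exp(-5*s)/(s^2 + 36)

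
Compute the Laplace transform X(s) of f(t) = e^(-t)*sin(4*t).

L{sin(4t)} = 4/(s^2 + 16).
By the first shifting theorem, multiplying by e^(-t) replaces s with s + 1.

X(s) = 4/((s + 1)^2 + 16)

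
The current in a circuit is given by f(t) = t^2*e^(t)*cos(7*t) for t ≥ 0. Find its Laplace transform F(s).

L{cos(7t)} = s/(s^2 + 49).
Multiplying by e^(t) shifts s → s - 1, so L{e^(t)*cos(7*t)} = (s - 1)/((s - 1)^2 + 49).
Then apply L{t^2·g(t)} = (-1)^2 d^2/ds^2[G(s)] with G(s) = (s - 1)/((s - 1)^2 + 49):
differentiating 2 times and applying the sign gives 2*(s - 1)*(s^2 - 2*s - 146)/(s^2 - 2*s + 50)^3.

F(s) = 2*(s - 1)*(s^2 - 2*s - 146)/(s^2 - 2*s + 50)^3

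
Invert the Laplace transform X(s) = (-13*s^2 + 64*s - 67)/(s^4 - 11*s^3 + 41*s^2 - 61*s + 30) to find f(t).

f(t) = -3*exp(5*t) - 2*exp(3*t) + 3*exp(2*t) + 2*exp(t)

Factor the denominator: s^4 - 11*s^3 + 41*s^2 - 61*s + 30 = (s - 5)*(s - 3)*(s - 2)*(s - 1).
Partial fraction decomposition gives [-2/(s - 3)] + [2/(s - 1)] + [3/(s - 2)] + [-3/(s - 5)].
Invert each term: -2/(s - 3) ↔ -2e^(3t); 2/(s - 1) ↔ 2e^(t); 3/(s - 2) ↔ 3e^(2t); -3/(s - 5) ↔ -3e^(5t).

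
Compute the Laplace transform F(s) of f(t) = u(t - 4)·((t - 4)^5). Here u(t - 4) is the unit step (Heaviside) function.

By the second shifting theorem, L{u(t - c)·g(t - c)} = e^(-cs)·G(s) with c = 4 and G(s) = L{g(t)}.
L{t^5} = 5!/s^6 = 120/s^6.

F(s) = 120*exp(-4*s)/s^6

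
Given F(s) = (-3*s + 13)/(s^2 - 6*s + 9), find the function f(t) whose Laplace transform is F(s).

Factor the denominator: s^2 - 6*s + 9 = (s - 3)^2.
Partial fraction decomposition gives [-3/(s - 3)] + [4/(s - 3)^2].
Invert each term: -3/(s - 3) ↔ -3e^(3t); 4/(s - 3)^2 ↔ 4t·e^(3t).

f(t) = 4*t*exp(3*t) - 3*exp(3*t)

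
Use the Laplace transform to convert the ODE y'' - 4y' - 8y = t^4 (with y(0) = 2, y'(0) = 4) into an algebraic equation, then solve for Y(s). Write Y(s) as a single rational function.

Y(s) = (2*s^6 - 4*s^5 + 24)/(s^7 - 4*s^6 - 8*s^5)

Take the Laplace transform of both sides.
With L{y''} = s^2 Y - s·y(0) - y'(0) and L{y'} = sY - y(0), with y(0) = 2, y'(0) = 4: the LHS transforms to (s^2 - 4*s - 8)Y - (2*s - 4).
The right side is L{t^4} = 24/s^5.
So (s^2 - 4*s - 8)Y = 24/s^5 + (2*s - 4).
Isolate Y and clear denominators.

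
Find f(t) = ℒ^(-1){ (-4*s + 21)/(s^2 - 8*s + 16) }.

f(t) = 5*t*exp(4*t) - 4*exp(4*t)

Factor the denominator: s^2 - 8*s + 16 = (s - 4)^2.
Partial fraction decomposition gives [-4/(s - 4)] + [5/(s - 4)^2].
Invert each term: -4/(s - 4) ↔ -4e^(4t); 5/(s - 4)^2 ↔ 5t·e^(4t).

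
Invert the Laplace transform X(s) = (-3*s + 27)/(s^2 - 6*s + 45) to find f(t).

f(t) = 3*exp(3*t)*sin(6*t) - 3*exp(3*t)*cos(6*t)

Complete the square in the denominator: s^2 - 6*s + 45 = (s - 3)^2 + 6^2.
Split the numerator to match: -3*s + 27 = -3·(s - 3) + 3·6.
Invert each term: -3·(s - 3)/((s - 3)^2 + 36) ↔ -3e^(3t)cos(6t); 3·6/((s - 3)^2 + 36) ↔ 3e^(3t)sin(6t).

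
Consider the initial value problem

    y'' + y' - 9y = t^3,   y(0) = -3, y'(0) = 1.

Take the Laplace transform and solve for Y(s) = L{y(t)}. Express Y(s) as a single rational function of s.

Apply the Laplace transform to the equation.
With L{y''} = s^2 Y - s·y(0) - y'(0) and L{y'} = sY - y(0), with y(0) = -3, y'(0) = 1: the LHS transforms to (s^2 + s - 9)Y - (-3*s - 2).
The right side is L{t^3} = 6/s^4.
So (s^2 + s - 9)Y = 6/s^4 + (-3*s - 2).
Divide through and combine into a single rational function.

Y(s) = (-3*s^5 - 2*s^4 + 6)/(s^6 + s^5 - 9*s^4)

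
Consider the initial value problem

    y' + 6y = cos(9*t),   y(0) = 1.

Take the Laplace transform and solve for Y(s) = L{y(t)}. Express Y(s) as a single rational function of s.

Laplace-transform each side.
Using L{y'} = sY - y(0) = sY - 1, the left side becomes (s + 6)Y - (1).
The right side is L{cos(9*t)} = s/(s^2 + 81).
So (s + 6)Y = s/(s^2 + 81) + (1).
Solve for Y(s) and write it as one ratio of polynomials.

Y(s) = (s^2 + s + 81)/(s^3 + 6*s^2 + 81*s + 486)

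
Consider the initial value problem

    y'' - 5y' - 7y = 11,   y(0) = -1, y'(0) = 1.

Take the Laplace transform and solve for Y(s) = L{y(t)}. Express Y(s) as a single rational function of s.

Y(s) = (-s^2 + 6*s + 11)/(s^3 - 5*s^2 - 7*s)

Apply the Laplace transform to the equation.
The derivative rules (L{y''} = s^2 Y - s·y(0) - y'(0) and L{y'} = sY - y(0), with y(0) = -1, y'(0) = 1) turn the left side into (s^2 - 5*s - 7)Y - (-s + 6).
The right side is L{11} = 11/s.
So (s^2 - 5*s - 7)Y = 11/s + (-s + 6).
Divide through and combine into a single rational function.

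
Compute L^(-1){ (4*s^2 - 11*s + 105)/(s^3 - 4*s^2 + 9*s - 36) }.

Factor the denominator: s^3 - 4*s^2 + 9*s - 36 = (s - 4)*(s^2 + 9).
Partial fraction decomposition gives [5/(s - 4)] + [-s/(s^2 + 9)] + [-15/(s^2 + 9)].
Invert each term: 5/(s - 4) ↔ 5e^(4t); -1·s/(s^2 + 9) ↔ -cos(3t); -5·3/(s^2 + 9) ↔ -5sin(3t).

5*exp(4*t) - 5*sin(3*t) - cos(3*t)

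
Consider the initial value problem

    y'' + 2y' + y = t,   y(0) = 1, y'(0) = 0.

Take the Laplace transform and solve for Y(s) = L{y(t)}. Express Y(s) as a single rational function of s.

Y(s) = (s^3 + 2*s^2 + 1)/(s^4 + 2*s^3 + s^2)

Transform both sides with L{·}.
With L{y''} = s^2 Y - s·y(0) - y'(0) and L{y'} = sY - y(0), with y(0) = 1, y'(0) = 0: the LHS transforms to (s^2 + 2*s + 1)Y - (s + 2).
The right side is L{t} = s^(-2).
So (s^2 + 2*s + 1)Y = s^(-2) + (s + 2).
Isolate Y and clear denominators.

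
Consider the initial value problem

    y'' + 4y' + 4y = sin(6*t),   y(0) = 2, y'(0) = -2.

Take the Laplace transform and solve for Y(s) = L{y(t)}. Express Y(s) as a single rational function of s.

Take the Laplace transform of both sides.
The derivative rules (L{y''} = s^2 Y - s·y(0) - y'(0) and L{y'} = sY - y(0), with y(0) = 2, y'(0) = -2) turn the left side into (s^2 + 4*s + 4)Y - (2*s + 6).
The right side is L{sin(6*t)} = 6/(s^2 + 36).
So (s^2 + 4*s + 4)Y = 6/(s^2 + 36) + (2*s + 6).
Isolate Y and clear denominators.

Y(s) = (2*s^3 + 6*s^2 + 72*s + 222)/(s^4 + 4*s^3 + 40*s^2 + 144*s + 144)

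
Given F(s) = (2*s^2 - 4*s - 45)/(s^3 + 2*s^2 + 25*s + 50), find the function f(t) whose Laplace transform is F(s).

Factor the denominator: s^3 + 2*s^2 + 25*s + 50 = (s + 2)*(s^2 + 25).
Partial fraction decomposition gives [-1/(s + 2)] + [3*s/(s^2 + 25)] + [-10/(s^2 + 25)].
Invert each term: -1/(s + 2) ↔ -e^(-2t); 3·s/(s^2 + 25) ↔ 3cos(5t); -2·5/(s^2 + 25) ↔ -2sin(5t).

f(t) = -2*sin(5*t) + 3*cos(5*t) - exp(-2*t)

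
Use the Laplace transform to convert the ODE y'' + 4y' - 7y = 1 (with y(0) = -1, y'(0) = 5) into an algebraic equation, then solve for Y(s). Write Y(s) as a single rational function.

Y(s) = (-s^2 + s + 1)/(s^3 + 4*s^2 - 7*s)

Take the Laplace transform of both sides.
Using L{y''} = s^2 Y - s·y(0) - y'(0) and L{y'} = sY - y(0), with y(0) = -1, y'(0) = 5, the left side becomes (s^2 + 4*s - 7)Y - (-s + 1).
The right side is L{1} = 1/s.
So (s^2 + 4*s - 7)Y = 1/s + (-s + 1).
Solve for Y(s) and write it as one ratio of polynomials.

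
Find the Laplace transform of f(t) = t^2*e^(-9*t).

L{e^(-9t)} = 1/(s + 9).
Then apply L{t^2·g(t)} = (-1)^2 d^2/ds^2[G(s)] with G(s) = 1/(s + 9):
differentiating 2 times and applying the sign gives 2/(s + 9)^3.

2/(s + 9)^3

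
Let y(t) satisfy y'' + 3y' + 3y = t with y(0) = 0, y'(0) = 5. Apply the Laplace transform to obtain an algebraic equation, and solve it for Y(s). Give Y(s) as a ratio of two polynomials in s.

Y(s) = (5*s^2 + 1)/(s^4 + 3*s^3 + 3*s^2)

Apply the Laplace transform to the equation.
With L{y''} = s^2 Y - s·y(0) - y'(0) and L{y'} = sY - y(0), with y(0) = 0, y'(0) = 5: the LHS transforms to (s^2 + 3*s + 3)Y - (5).
The right side is L{t} = s^(-2).
So (s^2 + 3*s + 3)Y = s^(-2) + (5).
Isolate Y and clear denominators.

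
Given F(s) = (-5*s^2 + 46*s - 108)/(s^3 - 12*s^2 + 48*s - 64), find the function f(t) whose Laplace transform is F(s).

f(t) = -2*t^2*exp(4*t) + 6*t*exp(4*t) - 5*exp(4*t)

Factor the denominator: s^3 - 12*s^2 + 48*s - 64 = (s - 4)^3.
Partial fraction decomposition gives [-5/(s - 4)] + [6/(s - 4)^2] + [-4/(s - 4)^3].
Invert each term: -5/(s - 4) ↔ -5e^(4t); 6/(s - 4)^2 ↔ 6t·e^(4t); -4/(s - 4)^3 ↔ (-2)t^2·e^(4t).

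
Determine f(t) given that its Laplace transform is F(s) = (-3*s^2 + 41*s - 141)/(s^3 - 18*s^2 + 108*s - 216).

Factor the denominator: s^3 - 18*s^2 + 108*s - 216 = (s - 6)^3.
Partial fraction decomposition gives [-3/(s - 6)] + [5/(s - 6)^2] + [-3/(s - 6)^3].
Invert each term: -3/(s - 6) ↔ -3e^(6t); 5/(s - 6)^2 ↔ 5t·e^(6t); -3/(s - 6)^3 ↔ (-3/2)t^2·e^(6t).

f(t) = -3*t^2*exp(6*t)/2 + 5*t*exp(6*t) - 3*exp(6*t)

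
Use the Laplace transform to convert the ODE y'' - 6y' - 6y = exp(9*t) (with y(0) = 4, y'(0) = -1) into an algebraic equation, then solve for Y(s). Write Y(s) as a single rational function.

Y(s) = (4*s^2 - 61*s + 226)/(s^3 - 15*s^2 + 48*s + 54)

Apply the Laplace transform to the equation.
Using L{y''} = s^2 Y - s·y(0) - y'(0) and L{y'} = sY - y(0), with y(0) = 4, y'(0) = -1, the left side becomes (s^2 - 6*s - 6)Y - (4*s - 25).
The right side is L{exp(9*t)} = 1/(s - 9).
So (s^2 - 6*s - 6)Y = 1/(s - 9) + (4*s - 25).
Divide through and combine into a single rational function.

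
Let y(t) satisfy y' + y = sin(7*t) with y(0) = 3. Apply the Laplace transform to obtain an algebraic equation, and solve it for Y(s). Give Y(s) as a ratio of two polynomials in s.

Y(s) = (3*s^2 + 154)/(s^3 + s^2 + 49*s + 49)

Take the Laplace transform of both sides.
With L{y'} = sY - y(0) = sY - 3: the LHS transforms to (s + 1)Y - (3).
The right side is L{sin(7*t)} = 7/(s^2 + 49).
So (s + 1)Y = 7/(s^2 + 49) + (3).
Solve for Y(s) and write it as one ratio of polynomials.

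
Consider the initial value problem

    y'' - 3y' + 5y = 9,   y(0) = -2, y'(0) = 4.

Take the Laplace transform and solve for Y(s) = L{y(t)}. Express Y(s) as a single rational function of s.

Y(s) = (-2*s^2 + 10*s + 9)/(s^3 - 3*s^2 + 5*s)

Transform both sides with L{·}.
With L{y''} = s^2 Y - s·y(0) - y'(0) and L{y'} = sY - y(0), with y(0) = -2, y'(0) = 4: the LHS transforms to (s^2 - 3*s + 5)Y - (-2*s + 10).
The right side is L{9} = 9/s.
So (s^2 - 3*s + 5)Y = 9/s + (-2*s + 10).
Divide through and combine into a single rational function.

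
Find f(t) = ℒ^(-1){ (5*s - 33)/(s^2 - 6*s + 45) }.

Complete the square in the denominator: s^2 - 6*s + 45 = (s - 3)^2 + 6^2.
Split the numerator to match: 5*s - 33 = 5·(s - 3) - 3·6.
Invert each term: 5·(s - 3)/((s - 3)^2 + 36) ↔ 5e^(3t)cos(6t); -3·6/((s - 3)^2 + 36) ↔ -3e^(3t)sin(6t).

f(t) = -3*exp(3*t)*sin(6*t) + 5*exp(3*t)*cos(6*t)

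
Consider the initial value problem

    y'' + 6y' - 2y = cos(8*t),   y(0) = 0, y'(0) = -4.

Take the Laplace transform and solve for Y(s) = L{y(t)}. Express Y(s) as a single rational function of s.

Take the Laplace transform of both sides.
With L{y''} = s^2 Y - s·y(0) - y'(0) and L{y'} = sY - y(0), with y(0) = 0, y'(0) = -4: the LHS transforms to (s^2 + 6*s - 2)Y - (-4).
The right side is L{cos(8*t)} = s/(s^2 + 64).
So (s^2 + 6*s - 2)Y = s/(s^2 + 64) + (-4).
Isolate Y and clear denominators.

Y(s) = (-4*s^2 + s - 256)/(s^4 + 6*s^3 + 62*s^2 + 384*s - 128)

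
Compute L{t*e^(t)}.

L{e^(t)} = 1/(s - 1).
Then apply L{t·g(t)} = -d/ds[G(s)] with G(s) = 1/(s - 1):
differentiating 1 time and applying the sign gives (s - 1)^(-2).

(s - 1)^(-2)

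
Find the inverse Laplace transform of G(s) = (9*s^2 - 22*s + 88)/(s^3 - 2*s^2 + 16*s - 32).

4*exp(2*t) - 3*sin(4*t) + 5*cos(4*t)

Factor the denominator: s^3 - 2*s^2 + 16*s - 32 = (s - 2)*(s^2 + 16).
Partial fraction decomposition gives [4/(s - 2)] + [5*s/(s^2 + 16)] + [-12/(s^2 + 16)].
Invert each term: 4/(s - 2) ↔ 4e^(2t); 5·s/(s^2 + 16) ↔ 5cos(4t); -3·4/(s^2 + 16) ↔ -3sin(4t).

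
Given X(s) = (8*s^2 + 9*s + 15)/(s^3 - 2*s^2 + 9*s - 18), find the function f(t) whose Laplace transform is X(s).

f(t) = 5*exp(2*t) + 5*sin(3*t) + 3*cos(3*t)

Factor the denominator: s^3 - 2*s^2 + 9*s - 18 = (s - 2)*(s^2 + 9).
Partial fraction decomposition gives [5/(s - 2)] + [3*s/(s^2 + 9)] + [15/(s^2 + 9)].
Invert each term: 5/(s - 2) ↔ 5e^(2t); 3·s/(s^2 + 9) ↔ 3cos(3t); 5·3/(s^2 + 9) ↔ 5sin(3t).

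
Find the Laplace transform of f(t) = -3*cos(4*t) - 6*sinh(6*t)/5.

-3*s/(s^2 + 16) - 36/(5*(s^2 - 36))

Apply the Laplace transform termwise.
(-6/5)·[L{sinh(6t)} = 6/(s^2 - 36)]; (-3)·[L{cos(4t)} = s/(s^2 + 16)].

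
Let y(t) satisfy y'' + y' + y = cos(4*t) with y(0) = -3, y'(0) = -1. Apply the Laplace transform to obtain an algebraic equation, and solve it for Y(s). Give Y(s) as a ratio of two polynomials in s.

Laplace-transform each side.
With L{y''} = s^2 Y - s·y(0) - y'(0) and L{y'} = sY - y(0), with y(0) = -3, y'(0) = -1: the LHS transforms to (s^2 + s + 1)Y - (-3*s - 4).
The right side is L{cos(4*t)} = s/(s^2 + 16).
So (s^2 + s + 1)Y = s/(s^2 + 16) + (-3*s - 4).
Divide through and combine into a single rational function.

Y(s) = (-3*s^3 - 4*s^2 - 47*s - 64)/(s^4 + s^3 + 17*s^2 + 16*s + 16)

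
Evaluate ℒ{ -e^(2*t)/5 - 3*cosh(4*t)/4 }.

-3*s/(4*(s^2 - 16)) - 1/(5*(s - 2))

The transform is linear, so treat each term independently.
(-3/4)·[L{cosh(4t)} = s/(s^2 - 16)]; (-1/5)·[L{e^(2t)} = 1/(s - 2)].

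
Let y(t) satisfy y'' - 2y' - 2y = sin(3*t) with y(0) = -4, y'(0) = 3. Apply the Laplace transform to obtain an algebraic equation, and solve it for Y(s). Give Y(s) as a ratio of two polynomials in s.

Y(s) = (-4*s^3 + 11*s^2 - 36*s + 102)/(s^4 - 2*s^3 + 7*s^2 - 18*s - 18)

Transform both sides with L{·}.
The derivative rules (L{y''} = s^2 Y - s·y(0) - y'(0) and L{y'} = sY - y(0), with y(0) = -4, y'(0) = 3) turn the left side into (s^2 - 2*s - 2)Y - (-4*s + 11).
The right side is L{sin(3*t)} = 3/(s^2 + 9).
So (s^2 - 2*s - 2)Y = 3/(s^2 + 9) + (-4*s + 11).
Solve for Y(s) and write it as one ratio of polynomials.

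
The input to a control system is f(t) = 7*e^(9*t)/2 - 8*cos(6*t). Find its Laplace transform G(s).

G(s) = -8*s/(s^2 + 36) + 7/(2*(s - 9))

Apply the Laplace transform termwise.
(7/2)·[L{e^(9t)} = 1/(s - 9)]; (-8)·[L{cos(6t)} = s/(s^2 + 36)].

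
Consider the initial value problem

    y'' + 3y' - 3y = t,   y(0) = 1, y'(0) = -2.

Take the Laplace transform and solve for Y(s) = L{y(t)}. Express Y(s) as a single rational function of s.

Y(s) = (s^3 + s^2 + 1)/(s^4 + 3*s^3 - 3*s^2)

Take the Laplace transform of both sides.
The derivative rules (L{y''} = s^2 Y - s·y(0) - y'(0) and L{y'} = sY - y(0), with y(0) = 1, y'(0) = -2) turn the left side into (s^2 + 3*s - 3)Y - (s + 1).
The right side is L{t} = s^(-2).
So (s^2 + 3*s - 3)Y = s^(-2) + (s + 1).
Divide through and combine into a single rational function.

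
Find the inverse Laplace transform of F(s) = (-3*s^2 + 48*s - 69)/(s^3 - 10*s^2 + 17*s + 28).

Factor the denominator: s^3 - 10*s^2 + 17*s + 28 = (s - 7)*(s - 4)*(s + 1).
Partial fraction decomposition gives [5/(s - 7)] + [-5/(s - 4)] + [-3/(s + 1)].
Invert each term: 5/(s - 7) ↔ 5e^(7t); -5/(s - 4) ↔ -5e^(4t); -3/(s + 1) ↔ -3e^(-t).

5*exp(7*t) - 5*exp(4*t) - 3*exp(-t)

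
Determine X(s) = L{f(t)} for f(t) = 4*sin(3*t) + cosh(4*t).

X(s) = s/(s^2 - 16) + 12/(s^2 + 9)

The transform is linear, so treat each term independently.
L{cosh(4t)} = s/(s^2 - 16); (4)·[L{sin(3t)} = 3/(s^2 + 9)].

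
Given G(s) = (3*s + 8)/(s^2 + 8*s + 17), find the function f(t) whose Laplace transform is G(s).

f(t) = -4*exp(-4*t)*sin(t) + 3*exp(-4*t)*cos(t)

Complete the square in the denominator: s^2 + 8*s + 17 = (s + 4)^2 + 1^2.
Split the numerator to match: 3*s + 8 = 3·(s + 4) - 4·1.
Invert each term: 3·(s + 4)/((s + 4)^2 + 1) ↔ 3e^(-4t)cos(t); -4·1/((s + 4)^2 + 1) ↔ -4e^(-4t)sin(t).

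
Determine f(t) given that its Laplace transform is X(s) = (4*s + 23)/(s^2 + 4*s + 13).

f(t) = 5*exp(-2*t)*sin(3*t) + 4*exp(-2*t)*cos(3*t)

Complete the square in the denominator: s^2 + 4*s + 13 = (s + 2)^2 + 3^2.
Split the numerator to match: 4*s + 23 = 4·(s + 2) + 5·3.
Invert each term: 4·(s + 2)/((s + 2)^2 + 9) ↔ 4e^(-2t)cos(3t); 5·3/((s + 2)^2 + 9) ↔ 5e^(-2t)sin(3t).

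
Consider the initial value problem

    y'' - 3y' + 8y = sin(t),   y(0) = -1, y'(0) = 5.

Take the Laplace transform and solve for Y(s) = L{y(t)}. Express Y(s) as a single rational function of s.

Transform both sides with L{·}.
The derivative rules (L{y''} = s^2 Y - s·y(0) - y'(0) and L{y'} = sY - y(0), with y(0) = -1, y'(0) = 5) turn the left side into (s^2 - 3*s + 8)Y - (-s + 8).
The right side is L{sin(t)} = 1/(s^2 + 1).
So (s^2 - 3*s + 8)Y = 1/(s^2 + 1) + (-s + 8).
Isolate Y and clear denominators.

Y(s) = (-s^3 + 8*s^2 - s + 9)/(s^4 - 3*s^3 + 9*s^2 - 3*s + 8)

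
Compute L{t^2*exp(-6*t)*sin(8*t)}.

L{sin(8t)} = 8/(s^2 + 64).
Multiplying by e^(-6t) shifts s → s + 6, so L{exp(-6*t)*sin(8*t)} = 8/((s + 6)^2 + 64).
Then apply L{t^2·g(t)} = (-1)^2 d^2/ds^2[G(s)] with G(s) = 8/((s + 6)^2 + 64):
differentiating 2 times and applying the sign gives 16*(3*s^2 + 36*s + 44)/(s^2 + 12*s + 100)^3.

16*(3*s^2 + 36*s + 44)/(s^2 + 12*s + 100)^3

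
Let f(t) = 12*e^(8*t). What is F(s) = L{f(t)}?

F(s) = 12/(s - 8)

L{12} = 12/s.
By the first shifting theorem, multiplying by e^(8t) replaces s with s - 8.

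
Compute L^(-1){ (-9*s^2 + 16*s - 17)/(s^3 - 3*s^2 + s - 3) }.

Factor the denominator: s^3 - 3*s^2 + s - 3 = (s - 3)*(s^2 + 1).
Partial fraction decomposition gives [-5/(s - 3)] + [-4*s/(s^2 + 1)] + [4/(s^2 + 1)].
Invert each term: -5/(s - 3) ↔ -5e^(3t); -4·s/(s^2 + 1) ↔ -4cos(t); 4·1/(s^2 + 1) ↔ 4sin(t).

-5*exp(3*t) + 4*sin(t) - 4*cos(t)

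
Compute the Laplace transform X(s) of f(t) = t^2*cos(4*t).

L{cos(4t)} = s/(s^2 + 16).
Then apply L{t^2·g(t)} = (-1)^2 d^2/ds^2[G(s)] with G(s) = s/(s^2 + 16):
differentiating 2 times and applying the sign gives 2*s*(s^2 - 48)/(s^2 + 16)^3.

X(s) = 2*s*(s^2 - 48)/(s^2 + 16)^3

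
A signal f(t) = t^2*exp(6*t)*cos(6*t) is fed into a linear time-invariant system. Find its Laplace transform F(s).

L{cos(6t)} = s/(s^2 + 36).
Multiplying by e^(6t) shifts s → s - 6, so L{exp(6*t)*cos(6*t)} = (s - 6)/((s - 6)^2 + 36).
Then apply L{t^2·g(t)} = (-1)^2 d^2/ds^2[G(s)] with G(s) = (s - 6)/((s - 6)^2 + 36):
differentiating 2 times and applying the sign gives 2*(s - 6)*(s^2 - 12*s - 72)/(s^2 - 12*s + 72)^3.

F(s) = 2*(s - 6)*(s^2 - 12*s - 72)/(s^2 - 12*s + 72)^3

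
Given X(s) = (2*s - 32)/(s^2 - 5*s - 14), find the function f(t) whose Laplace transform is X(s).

f(t) = -2*exp(7*t) + 4*exp(-2*t)

Factor the denominator: s^2 - 5*s - 14 = (s - 7)*(s + 2).
Partial fraction decomposition gives [-2/(s - 7)] + [4/(s + 2)].
Invert each term: -2/(s - 7) ↔ -2e^(7t); 4/(s + 2) ↔ 4e^(-2t).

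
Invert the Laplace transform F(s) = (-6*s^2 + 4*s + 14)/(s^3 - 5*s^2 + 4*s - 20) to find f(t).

Factor the denominator: s^3 - 5*s^2 + 4*s - 20 = (s - 5)*(s^2 + 4).
Partial fraction decomposition gives [-4/(s - 5)] + [-2*s/(s^2 + 4)] + [-6/(s^2 + 4)].
Invert each term: -4/(s - 5) ↔ -4e^(5t); -2·s/(s^2 + 4) ↔ -2cos(2t); -3·2/(s^2 + 4) ↔ -3sin(2t).

f(t) = -4*exp(5*t) - 3*sin(2*t) - 2*cos(2*t)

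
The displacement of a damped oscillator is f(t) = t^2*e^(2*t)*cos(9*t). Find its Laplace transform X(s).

L{cos(9t)} = s/(s^2 + 81).
Multiplying by e^(2t) shifts s → s - 2, so L{e^(2*t)*cos(9*t)} = (s - 2)/((s - 2)^2 + 81).
Then apply L{t^2·g(t)} = (-1)^2 d^2/ds^2[G(s)] with G(s) = (s - 2)/((s - 2)^2 + 81):
differentiating 2 times and applying the sign gives 2*(s - 2)*(s^2 - 4*s - 239)/(s^2 - 4*s + 85)^3.

X(s) = 2*(s - 2)*(s^2 - 4*s - 239)/(s^2 - 4*s + 85)^3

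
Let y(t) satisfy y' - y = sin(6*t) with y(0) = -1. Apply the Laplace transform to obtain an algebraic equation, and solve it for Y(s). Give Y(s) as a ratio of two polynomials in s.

Y(s) = (-s^2 - 30)/(s^3 - s^2 + 36*s - 36)

Laplace-transform each side.
With L{y'} = sY - y(0) = sY - (-1): the LHS transforms to (s - 1)Y - (-1).
The right side is L{sin(6*t)} = 6/(s^2 + 36).
So (s - 1)Y = 6/(s^2 + 36) + (-1).
Divide through and combine into a single rational function.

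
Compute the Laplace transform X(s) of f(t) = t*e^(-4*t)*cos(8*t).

X(s) = (s - 4)*(s + 12)/(s^2 + 8*s + 80)^2

L{cos(8t)} = s/(s^2 + 64).
Multiplying by e^(-4t) shifts s → s + 4, so L{e^(-4*t)*cos(8*t)} = (s + 4)/((s + 4)^2 + 64).
Then apply L{t·g(t)} = -d/ds[G(s)] with G(s) = (s + 4)/((s + 4)^2 + 64):
differentiating 1 time and applying the sign gives (s - 4)*(s + 12)/(s^2 + 8*s + 80)^2.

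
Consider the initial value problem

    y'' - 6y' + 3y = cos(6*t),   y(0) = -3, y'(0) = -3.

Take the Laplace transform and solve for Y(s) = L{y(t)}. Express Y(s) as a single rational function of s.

Transform both sides with L{·}.
The derivative rules (L{y''} = s^2 Y - s·y(0) - y'(0) and L{y'} = sY - y(0), with y(0) = -3, y'(0) = -3) turn the left side into (s^2 - 6*s + 3)Y - (-3*s + 15).
The right side is L{cos(6*t)} = s/(s^2 + 36).
So (s^2 - 6*s + 3)Y = s/(s^2 + 36) + (-3*s + 15).
Isolate Y and clear denominators.

Y(s) = (-3*s^3 + 15*s^2 - 107*s + 540)/(s^4 - 6*s^3 + 39*s^2 - 216*s + 108)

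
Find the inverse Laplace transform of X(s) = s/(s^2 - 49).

cosh(7*t)

Since L{cosh(7t)} = s/(s^2 - 49), the inverse is cosh(7*t).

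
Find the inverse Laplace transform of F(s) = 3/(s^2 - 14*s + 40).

exp(7*t)*sinh(3*t)

Rewrite the denominator: s^2 - 14*s + 40 = (s - 7)^2 - 9.
The form in (s - 7) signals a first-shifting-theorem factor e^(7t).
Since L{sinh(3t)} = 3/(s^2 - 9), the inverse is e^(7*t)*sinh(3*t).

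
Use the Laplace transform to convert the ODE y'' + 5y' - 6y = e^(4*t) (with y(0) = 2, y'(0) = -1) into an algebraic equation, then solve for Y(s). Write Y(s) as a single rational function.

Take the Laplace transform of both sides.
With L{y''} = s^2 Y - s·y(0) - y'(0) and L{y'} = sY - y(0), with y(0) = 2, y'(0) = -1: the LHS transforms to (s^2 + 5*s - 6)Y - (2*s + 9).
The right side is L{e^(4*t)} = 1/(s - 4).
So (s^2 + 5*s - 6)Y = 1/(s - 4) + (2*s + 9).
Divide through and combine into a single rational function.

Y(s) = (2*s^2 + s - 35)/(s^3 + s^2 - 26*s + 24)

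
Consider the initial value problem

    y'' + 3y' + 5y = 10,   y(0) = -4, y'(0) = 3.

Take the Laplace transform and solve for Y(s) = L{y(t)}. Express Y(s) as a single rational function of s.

Apply the Laplace transform to the equation.
Using L{y''} = s^2 Y - s·y(0) - y'(0) and L{y'} = sY - y(0), with y(0) = -4, y'(0) = 3, the left side becomes (s^2 + 3*s + 5)Y - (-4*s - 9).
The right side is L{10} = 10/s.
So (s^2 + 3*s + 5)Y = 10/s + (-4*s - 9).
Isolate Y and clear denominators.

Y(s) = (-4*s^2 - 9*s + 10)/(s^3 + 3*s^2 + 5*s)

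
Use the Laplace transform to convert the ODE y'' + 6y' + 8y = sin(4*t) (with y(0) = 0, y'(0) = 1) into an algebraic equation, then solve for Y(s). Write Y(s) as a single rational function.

Transform both sides with L{·}.
With L{y''} = s^2 Y - s·y(0) - y'(0) and L{y'} = sY - y(0), with y(0) = 0, y'(0) = 1: the LHS transforms to (s^2 + 6*s + 8)Y - (1).
The right side is L{sin(4*t)} = 4/(s^2 + 16).
So (s^2 + 6*s + 8)Y = 4/(s^2 + 16) + (1).
Isolate Y and clear denominators.

Y(s) = (s^2 + 20)/(s^4 + 6*s^3 + 24*s^2 + 96*s + 128)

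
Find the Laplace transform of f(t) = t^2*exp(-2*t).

L{e^(-2t)} = 1/(s + 2).
Then apply L{t^2·g(t)} = (-1)^2 d^2/ds^2[G(s)] with G(s) = 1/(s + 2):
differentiating 2 times and applying the sign gives 2/(s + 2)^3.

2/(s + 2)^3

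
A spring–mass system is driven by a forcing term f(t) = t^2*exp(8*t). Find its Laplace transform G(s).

G(s) = 2/(s - 8)^3

L{e^(8t)} = 1/(s - 8).
Then apply L{t^2·g(t)} = (-1)^2 d^2/ds^2[H(s)] with H(s) = 1/(s - 8):
differentiating 2 times and applying the sign gives 2/(s - 8)^3.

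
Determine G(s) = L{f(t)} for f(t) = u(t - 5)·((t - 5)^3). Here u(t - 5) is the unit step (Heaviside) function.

G(s) = 6*exp(-5*s)/s^4

By the second shifting theorem, L{u(t - c)·g(t - c)} = e^(-cs)·H(s) with c = 5 and H(s) = L{g(t)}.
L{t^3} = 3!/s^4 = 6/s^4.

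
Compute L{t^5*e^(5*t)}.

L{t^5} = 5!/s^6 = 120/s^6.
By the first shifting theorem, multiplying by e^(5t) replaces s with s - 5.

120/(s - 5)^6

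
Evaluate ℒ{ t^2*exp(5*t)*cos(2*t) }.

L{cos(2t)} = s/(s^2 + 4).
Multiplying by e^(5t) shifts s → s - 5, so L{exp(5*t)*cos(2*t)} = (s - 5)/((s - 5)^2 + 4).
Then apply L{t^2·g(t)} = (-1)^2 d^2/ds^2[G(s)] with G(s) = (s - 5)/((s - 5)^2 + 4):
differentiating 2 times and applying the sign gives 2*(s - 5)*(s^2 - 10*s + 13)/(s^2 - 10*s + 29)^3.

2*(s - 5)*(s^2 - 10*s + 13)/(s^2 - 10*s + 29)^3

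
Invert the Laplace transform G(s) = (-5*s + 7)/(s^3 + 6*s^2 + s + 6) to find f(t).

Factor the denominator: s^3 + 6*s^2 + s + 6 = (s + 6)*(s^2 + 1).
Partial fraction decomposition gives [1/(s + 6)] + [-s/(s^2 + 1)] + [1/(s^2 + 1)].
Invert each term: 1/(s + 6) ↔ e^(-6t); -1·s/(s^2 + 1) ↔ -cos(t); 1·1/(s^2 + 1) ↔ sin(t).

f(t) = sin(t) - cos(t) + exp(-6*t)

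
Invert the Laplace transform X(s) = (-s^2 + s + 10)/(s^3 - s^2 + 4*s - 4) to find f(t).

Factor the denominator: s^3 - s^2 + 4*s - 4 = (s - 1)*(s^2 + 4).
Partial fraction decomposition gives [2/(s - 1)] + [-3*s/(s^2 + 4)] + [-2/(s^2 + 4)].
Invert each term: 2/(s - 1) ↔ 2e^(t); -3·s/(s^2 + 4) ↔ -3cos(2t); -1·2/(s^2 + 4) ↔ -sin(2t).

f(t) = 2*exp(t) - sin(2*t) - 3*cos(2*t)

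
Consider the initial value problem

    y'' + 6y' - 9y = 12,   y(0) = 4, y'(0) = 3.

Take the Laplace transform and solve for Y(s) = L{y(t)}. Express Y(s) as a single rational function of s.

Laplace-transform each side.
The derivative rules (L{y''} = s^2 Y - s·y(0) - y'(0) and L{y'} = sY - y(0), with y(0) = 4, y'(0) = 3) turn the left side into (s^2 + 6*s - 9)Y - (4*s + 27).
The right side is L{12} = 12/s.
So (s^2 + 6*s - 9)Y = 12/s + (4*s + 27).
Isolate Y and clear denominators.

Y(s) = (4*s^2 + 27*s + 12)/(s^3 + 6*s^2 - 9*s)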